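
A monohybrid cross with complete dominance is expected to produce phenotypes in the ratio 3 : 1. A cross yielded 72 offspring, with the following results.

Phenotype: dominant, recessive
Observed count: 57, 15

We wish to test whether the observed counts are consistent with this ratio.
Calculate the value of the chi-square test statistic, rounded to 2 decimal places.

Ratio total = 4. Expected counts: 72×3/4 = 54, 72×1/4 = 18.
dominant: (57 − 54)²/54 = 9/54 = 0.167
recessive: (15 − 18)²/18 = 9/18 = 0.500
Sum = 0.67

0.67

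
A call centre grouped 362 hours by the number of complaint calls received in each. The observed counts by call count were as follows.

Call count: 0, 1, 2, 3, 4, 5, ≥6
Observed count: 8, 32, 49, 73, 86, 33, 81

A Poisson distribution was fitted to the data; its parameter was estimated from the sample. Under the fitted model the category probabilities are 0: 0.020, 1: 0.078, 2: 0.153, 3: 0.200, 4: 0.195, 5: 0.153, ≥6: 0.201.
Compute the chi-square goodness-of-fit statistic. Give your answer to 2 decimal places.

14.67

Expected counts E_i = n·p_i: 362×0.020 = 7.24, 362×0.078 = 28.236, 362×0.153 = 55.386, 362×0.200 = 72.4, 362×0.195 = 70.59, 362×0.153 = 55.386, 362×0.201 = 72.762.
0: (8 − 7.24)²/7.24 = 0.5776/7.24 = 0.080
1: (32 − 28.236)²/28.236 = 14.167696/28.236 = 0.502
2: (49 − 55.386)²/55.386 = 40.780996/55.386 = 0.736
3: (73 − 72.4)²/72.4 = 0.36/72.4 = 0.005
4: (86 − 70.59)²/70.59 = 237.4681/70.59 = 3.364
5: (33 − 55.386)²/55.386 = 501.132996/55.386 = 9.048
≥6: (81 − 72.762)²/72.762 = 67.864644/72.762 = 0.933
Sum = 14.67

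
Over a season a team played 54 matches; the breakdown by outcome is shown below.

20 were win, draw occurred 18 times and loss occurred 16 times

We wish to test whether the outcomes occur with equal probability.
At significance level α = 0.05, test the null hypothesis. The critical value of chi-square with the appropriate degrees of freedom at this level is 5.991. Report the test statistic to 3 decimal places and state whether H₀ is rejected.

0.444; do not reject

Under H₀ each category has probability 1/3, so each expected count is 54/3 = 18.
win: (20 − 18)²/18 = 4/18 = 0.2222
draw: (18 − 18)²/18 = 0/18 = 0.0000
loss: (16 − 18)²/18 = 4/18 = 0.2222
Sum = 0.444
df = 2. Since 0.444 < 5.991, we do not reject H₀.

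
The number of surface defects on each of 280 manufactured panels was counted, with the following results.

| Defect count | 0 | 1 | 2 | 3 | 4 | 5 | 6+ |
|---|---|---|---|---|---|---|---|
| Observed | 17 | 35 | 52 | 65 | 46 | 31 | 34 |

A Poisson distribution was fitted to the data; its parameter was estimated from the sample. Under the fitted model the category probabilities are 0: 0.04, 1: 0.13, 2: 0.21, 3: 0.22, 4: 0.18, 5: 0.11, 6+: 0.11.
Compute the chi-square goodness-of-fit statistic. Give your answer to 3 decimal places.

4.749

Expected counts E_i = n·p_i: 280×0.04 = 11.2, 280×0.13 = 36.4, 280×0.21 = 58.8, 280×0.22 = 61.6, 280×0.18 = 50.4, 280×0.11 = 30.8, 280×0.11 = 30.8.
0: (17 − 11.2)²/11.2 = 33.64/11.2 = 3.0036
1: (35 − 36.4)²/36.4 = 1.96/36.4 = 0.0538
2: (52 − 58.8)²/58.8 = 46.24/58.8 = 0.7864
3: (65 − 61.6)²/61.6 = 11.56/61.6 = 0.1877
4: (46 − 50.4)²/50.4 = 19.36/50.4 = 0.3841
5: (31 − 30.8)²/30.8 = 0.04/30.8 = 0.0013
6+: (34 − 30.8)²/30.8 = 10.24/30.8 = 0.3325
Sum = 4.749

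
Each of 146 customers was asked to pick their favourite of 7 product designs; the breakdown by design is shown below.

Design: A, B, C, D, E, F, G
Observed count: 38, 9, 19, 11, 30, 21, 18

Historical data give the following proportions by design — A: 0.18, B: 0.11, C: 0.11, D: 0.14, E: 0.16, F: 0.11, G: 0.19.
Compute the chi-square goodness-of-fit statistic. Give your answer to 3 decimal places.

Expected counts E_i = n·p_i: 146×0.18 = 26.28, 146×0.11 = 16.06, 146×0.11 = 16.06, 146×0.14 = 20.44, 146×0.16 = 23.36, 146×0.11 = 16.06, 146×0.19 = 27.74.
A: (38 − 26.28)²/26.28 = 137.3584/26.28 = 5.2267
B: (9 − 16.06)²/16.06 = 49.8436/16.06 = 3.1036
C: (19 − 16.06)²/16.06 = 8.6436/16.06 = 0.5382
D: (11 − 20.44)²/20.44 = 89.1136/20.44 = 4.3598
E: (30 − 23.36)²/23.36 = 44.0896/23.36 = 1.8874
F: (21 − 16.06)²/16.06 = 24.4036/16.06 = 1.5195
G: (18 − 27.74)²/27.74 = 94.8676/27.74 = 3.4199
Sum = 20.055

20.055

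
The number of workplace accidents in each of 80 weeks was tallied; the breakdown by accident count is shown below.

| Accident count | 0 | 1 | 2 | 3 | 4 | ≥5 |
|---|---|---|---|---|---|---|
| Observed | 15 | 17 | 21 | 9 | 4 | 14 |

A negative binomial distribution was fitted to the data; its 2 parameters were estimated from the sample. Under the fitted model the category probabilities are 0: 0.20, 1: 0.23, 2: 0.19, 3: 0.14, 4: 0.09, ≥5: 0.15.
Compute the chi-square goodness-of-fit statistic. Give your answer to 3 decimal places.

4.570

Expected counts E_i = n·p_i: 80×0.20 = 16, 80×0.23 = 18.4, 80×0.19 = 15.2, 80×0.14 = 11.2, 80×0.09 = 7.2, 80×0.15 = 12.
cat         O        E   (O−E)²/E
0          15       16     0.0625
1          17     18.4     0.1065
2          21     15.2     2.2132
3           9     11.2     0.4321
4           4      7.2     1.4222
≥5         14       12     0.3333
Sum = 4.570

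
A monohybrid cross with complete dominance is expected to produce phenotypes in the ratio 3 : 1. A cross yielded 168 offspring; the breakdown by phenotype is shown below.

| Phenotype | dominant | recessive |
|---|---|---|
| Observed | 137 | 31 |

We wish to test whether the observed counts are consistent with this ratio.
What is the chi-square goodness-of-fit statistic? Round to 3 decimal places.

3.841

Ratio total = 4. Expected counts: 168×3/4 = 126, 168×1/4 = 42.
cat            O        E   (O−E)²/E
dominant     137      126     0.9603
recessive     31       42     2.8810
Sum = 3.841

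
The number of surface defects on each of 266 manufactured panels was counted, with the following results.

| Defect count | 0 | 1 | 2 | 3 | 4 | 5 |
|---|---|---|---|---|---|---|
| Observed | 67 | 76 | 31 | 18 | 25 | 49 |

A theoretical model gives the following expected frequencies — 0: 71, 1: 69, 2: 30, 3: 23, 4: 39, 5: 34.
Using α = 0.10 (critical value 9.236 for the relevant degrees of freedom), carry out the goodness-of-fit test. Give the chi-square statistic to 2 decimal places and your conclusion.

χ² = (67−71)²/71 + (76−69)²/69 + (31−30)²/30 + (18−23)²/23 + (25−39)²/39 + (49−34)²/34
   = 0.225 + 0.710 + 0.033 + 1.087 + 5.026 + 6.618
Sum = 13.70
df = 5. Since 13.70 > 9.236, we reject H₀.

13.70; reject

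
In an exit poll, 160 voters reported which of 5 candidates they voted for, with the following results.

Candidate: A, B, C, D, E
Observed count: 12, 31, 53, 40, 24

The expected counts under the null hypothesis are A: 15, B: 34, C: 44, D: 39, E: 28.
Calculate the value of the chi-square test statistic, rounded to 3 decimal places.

3.303

cat         O        E   (O−E)²/E
A          12       15     0.6000
B          31       34     0.2647
C          53       44     1.8409
D          40       39     0.0256
E          24       28     0.5714
Sum = 3.303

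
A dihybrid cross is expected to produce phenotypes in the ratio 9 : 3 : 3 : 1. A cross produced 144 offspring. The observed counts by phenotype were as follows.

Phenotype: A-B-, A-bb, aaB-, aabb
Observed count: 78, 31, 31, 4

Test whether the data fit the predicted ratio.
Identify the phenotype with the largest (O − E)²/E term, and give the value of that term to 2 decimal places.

Ratio total = 16. Expected counts: 144×9/16 = 81, 144×3/16 = 27, 144×3/16 = 27, 144×1/16 = 9.
A-B-: (78 − 81)²/81 = 9/81 = 0.111
A-bb: (31 − 27)²/27 = 16/27 = 0.593
aaB-: (31 − 27)²/27 = 16/27 = 0.593
aabb: (4 − 9)²/9 = 25/9 = 2.778
The largest term is for aabb: 2.78.

aabb, 2.78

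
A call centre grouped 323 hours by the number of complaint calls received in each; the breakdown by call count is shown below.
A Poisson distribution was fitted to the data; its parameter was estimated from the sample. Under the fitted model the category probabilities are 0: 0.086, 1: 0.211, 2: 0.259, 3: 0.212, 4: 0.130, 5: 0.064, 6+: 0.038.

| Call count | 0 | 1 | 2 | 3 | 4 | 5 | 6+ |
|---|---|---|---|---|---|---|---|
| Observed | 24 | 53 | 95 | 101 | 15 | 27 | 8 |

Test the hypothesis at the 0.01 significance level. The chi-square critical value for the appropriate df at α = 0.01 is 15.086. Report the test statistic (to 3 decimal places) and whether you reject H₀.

Expected counts E_i = n·p_i: 323×0.086 = 27.778, 323×0.211 = 68.153, 323×0.259 = 83.657, 323×0.212 = 68.476, 323×0.130 = 41.99, 323×0.064 = 20.672, 323×0.038 = 12.274.
cat         O        E   (O−E)²/E
0          24   27.778     0.5138
1          53   68.153     3.3691
2          95   83.657     1.5380
3         101   68.476    15.4479
4          15    41.99    17.3484
5          27   20.672     1.9371
6+          8   12.274     1.4883
Sum = 41.643
df = 5. Since 41.643 > 15.086, we reject H₀.

41.643; reject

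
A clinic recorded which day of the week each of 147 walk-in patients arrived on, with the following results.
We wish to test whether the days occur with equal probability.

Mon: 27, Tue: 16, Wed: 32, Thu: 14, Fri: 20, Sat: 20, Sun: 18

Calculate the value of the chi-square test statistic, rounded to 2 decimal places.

Expected count for each of the 7 categories: 147/7 = 21.
χ² = (27−21)²/21 + (16−21)²/21 + (32−21)²/21 + (14−21)²/21 + (20−21)²/21 + (20−21)²/21 + (18−21)²/21
   = 1.714 + 1.190 + 5.762 + 2.333 + 0.048 + 0.048 + 0.429
Sum = 11.52

11.52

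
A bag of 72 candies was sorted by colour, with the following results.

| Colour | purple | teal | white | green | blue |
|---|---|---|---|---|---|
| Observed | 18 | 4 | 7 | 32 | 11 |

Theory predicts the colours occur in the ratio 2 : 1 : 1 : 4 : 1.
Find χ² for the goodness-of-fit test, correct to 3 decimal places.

Ratio total = 9. Expected counts: 72×2/9 = 16, 72×1/9 = 8, 72×1/9 = 8, 72×4/9 = 32, 72×1/9 = 8.
purple: (18 − 16)²/16 = 4/16 = 0.2500
teal: (4 − 8)²/8 = 16/8 = 2.0000
white: (7 − 8)²/8 = 1/8 = 0.1250
green: (32 − 32)²/32 = 0/32 = 0.0000
blue: (11 − 8)²/8 = 9/8 = 1.1250
Sum = 3.500

3.500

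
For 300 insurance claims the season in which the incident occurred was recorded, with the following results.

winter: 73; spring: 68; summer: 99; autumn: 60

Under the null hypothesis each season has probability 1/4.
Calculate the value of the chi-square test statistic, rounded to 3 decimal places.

Expected count for each of the 4 categories: 300/4 = 75.
χ² = (73−75)²/75 + (68−75)²/75 + (99−75)²/75 + (60−75)²/75
   = 0.0533 + 0.6533 + 7.6800 + 3.0000
Sum = 11.387

11.387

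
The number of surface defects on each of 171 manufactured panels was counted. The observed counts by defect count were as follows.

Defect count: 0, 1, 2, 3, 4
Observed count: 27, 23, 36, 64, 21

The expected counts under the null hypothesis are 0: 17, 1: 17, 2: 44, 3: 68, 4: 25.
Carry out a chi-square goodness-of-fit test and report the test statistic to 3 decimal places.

10.330

cat         O        E   (O−E)²/E
0          27       17     5.8824
1          23       17     2.1176
2          36       44     1.4545
3          64       68     0.2353
4          21       25     0.6400
Sum = 10.330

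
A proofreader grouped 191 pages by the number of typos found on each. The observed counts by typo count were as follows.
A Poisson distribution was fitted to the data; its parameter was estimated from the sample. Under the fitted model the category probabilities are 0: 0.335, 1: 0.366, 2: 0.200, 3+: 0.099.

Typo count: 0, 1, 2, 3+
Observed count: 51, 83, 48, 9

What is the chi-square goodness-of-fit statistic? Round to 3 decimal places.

12.795

Expected counts E_i = n·p_i: 191×0.335 = 63.985, 191×0.366 = 69.906, 191×0.200 = 38.2, 191×0.099 = 18.909.
χ² = (51−63.985)²/63.985 + (83−69.906)²/69.906 + (48−38.2)²/38.2 + (9−18.909)²/18.909
   = 2.6352 + 2.4526 + 2.5141 + 5.1927
Sum = 12.795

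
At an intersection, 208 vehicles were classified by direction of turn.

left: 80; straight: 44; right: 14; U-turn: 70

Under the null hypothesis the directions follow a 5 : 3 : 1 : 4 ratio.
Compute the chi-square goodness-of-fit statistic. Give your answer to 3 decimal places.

Ratio total = 13. Expected counts: 208×5/13 = 80, 208×3/13 = 48, 208×1/13 = 16, 208×4/13 = 64.
left: (80 − 80)²/80 = 0/80 = 0.0000
straight: (44 − 48)²/48 = 16/48 = 0.3333
right: (14 − 16)²/16 = 4/16 = 0.2500
U-turn: (70 − 64)²/64 = 36/64 = 0.5625
Sum = 1.146

1.146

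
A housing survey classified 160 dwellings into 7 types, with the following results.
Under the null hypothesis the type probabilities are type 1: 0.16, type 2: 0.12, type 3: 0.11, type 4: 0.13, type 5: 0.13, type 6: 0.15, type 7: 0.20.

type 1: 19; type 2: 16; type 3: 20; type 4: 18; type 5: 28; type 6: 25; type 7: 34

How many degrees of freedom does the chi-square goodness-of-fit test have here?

There are k = 7 categories and no parameters were estimated from the data, so df = 7 − 1 = 6.

6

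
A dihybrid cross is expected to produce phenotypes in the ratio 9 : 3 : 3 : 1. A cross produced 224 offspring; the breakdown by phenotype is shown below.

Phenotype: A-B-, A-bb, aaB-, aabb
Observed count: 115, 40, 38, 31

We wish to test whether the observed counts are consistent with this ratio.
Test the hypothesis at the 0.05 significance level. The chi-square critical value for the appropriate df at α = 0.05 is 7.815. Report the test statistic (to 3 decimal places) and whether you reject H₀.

Ratio total = 16. Expected counts: 224×9/16 = 126, 224×3/16 = 42, 224×3/16 = 42, 224×1/16 = 14.
χ² = (115−126)²/126 + (40−42)²/42 + (38−42)²/42 + (31−14)²/14
   = 0.9603 + 0.0952 + 0.3810 + 20.6429
Sum = 22.079
df = 3. Since 22.079 > 7.815, we reject H₀.

22.079; reject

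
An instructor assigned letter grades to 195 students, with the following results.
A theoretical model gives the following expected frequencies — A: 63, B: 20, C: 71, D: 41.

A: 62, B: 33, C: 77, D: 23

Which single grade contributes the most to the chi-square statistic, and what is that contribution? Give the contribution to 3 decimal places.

χ² = (62−63)²/63 + (33−20)²/20 + (77−71)²/71 + (23−41)²/41
   = 0.0159 + 8.4500 + 0.5070 + 7.9024
The largest term is for B: 8.450.

B, 8.450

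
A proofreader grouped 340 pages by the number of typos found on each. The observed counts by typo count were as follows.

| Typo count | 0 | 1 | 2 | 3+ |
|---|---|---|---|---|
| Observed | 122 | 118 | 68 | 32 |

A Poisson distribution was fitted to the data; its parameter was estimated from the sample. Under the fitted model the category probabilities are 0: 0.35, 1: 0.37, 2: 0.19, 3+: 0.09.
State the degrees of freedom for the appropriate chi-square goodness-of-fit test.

2

There are k = 4 categories and 1 parameter estimated from the data, so df = 4 − 1 − 1 = 2.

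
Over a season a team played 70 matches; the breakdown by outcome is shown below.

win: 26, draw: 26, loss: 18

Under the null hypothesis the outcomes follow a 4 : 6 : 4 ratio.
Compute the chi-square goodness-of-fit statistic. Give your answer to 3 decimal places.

2.533

Ratio total = 14. Expected counts: 70×4/14 = 20, 70×6/14 = 30, 70×4/14 = 20.
χ² = (26−20)²/20 + (26−30)²/30 + (18−20)²/20
   = 1.8000 + 0.5333 + 0.2000
Sum = 2.533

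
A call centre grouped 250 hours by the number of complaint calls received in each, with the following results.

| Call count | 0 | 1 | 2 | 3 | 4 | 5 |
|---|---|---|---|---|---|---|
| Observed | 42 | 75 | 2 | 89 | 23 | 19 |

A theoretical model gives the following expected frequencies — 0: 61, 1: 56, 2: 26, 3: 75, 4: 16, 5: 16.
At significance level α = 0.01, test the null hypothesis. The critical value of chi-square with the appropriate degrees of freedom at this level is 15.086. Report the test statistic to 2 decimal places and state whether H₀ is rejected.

cat         O        E   (O−E)²/E
0          42       61      5.918
1          75       56      6.446
2           2       26     22.154
3          89       75      2.613
4          23       16      3.063
5          19       16      0.563
Sum = 40.76
df = 5. Since 40.76 > 15.086, we reject H₀.

40.76; reject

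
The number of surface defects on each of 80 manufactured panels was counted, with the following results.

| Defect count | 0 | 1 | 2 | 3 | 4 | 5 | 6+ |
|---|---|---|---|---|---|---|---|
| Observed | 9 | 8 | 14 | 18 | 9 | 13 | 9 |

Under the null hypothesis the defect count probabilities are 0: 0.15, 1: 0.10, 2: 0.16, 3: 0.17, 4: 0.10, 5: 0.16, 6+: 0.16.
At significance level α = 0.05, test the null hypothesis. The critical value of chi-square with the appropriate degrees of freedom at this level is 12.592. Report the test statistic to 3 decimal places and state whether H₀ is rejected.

3.542; do not reject

Expected counts E_i = n·p_i: 80×0.15 = 12, 80×0.10 = 8, 80×0.16 = 12.8, 80×0.17 = 13.6, 80×0.10 = 8, 80×0.16 = 12.8, 80×0.16 = 12.8.
cat         O        E   (O−E)²/E
0           9       12     0.7500
1           8        8     0.0000
2          14     12.8     0.1125
3          18     13.6     1.4235
4           9        8     0.1250
5          13     12.8     0.0031
6+          9     12.8     1.1281
Sum = 3.542
df = 6. Since 3.542 < 12.592, we do not reject H₀.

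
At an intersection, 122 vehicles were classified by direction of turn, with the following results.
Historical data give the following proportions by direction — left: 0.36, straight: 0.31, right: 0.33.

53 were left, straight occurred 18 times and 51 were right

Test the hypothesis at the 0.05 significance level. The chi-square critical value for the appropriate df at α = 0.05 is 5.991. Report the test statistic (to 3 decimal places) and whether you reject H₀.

15.129; reject

Expected counts E_i = n·p_i: 122×0.36 = 43.92, 122×0.31 = 37.82, 122×0.33 = 40.26.
left: (53 − 43.92)²/43.92 = 82.4464/43.92 = 1.8772
straight: (18 − 37.82)²/37.82 = 392.8324/37.82 = 10.3869
right: (51 − 40.26)²/40.26 = 115.3476/40.26 = 2.8651
Sum = 15.129
df = 2. Since 15.129 > 5.991, we reject H₀.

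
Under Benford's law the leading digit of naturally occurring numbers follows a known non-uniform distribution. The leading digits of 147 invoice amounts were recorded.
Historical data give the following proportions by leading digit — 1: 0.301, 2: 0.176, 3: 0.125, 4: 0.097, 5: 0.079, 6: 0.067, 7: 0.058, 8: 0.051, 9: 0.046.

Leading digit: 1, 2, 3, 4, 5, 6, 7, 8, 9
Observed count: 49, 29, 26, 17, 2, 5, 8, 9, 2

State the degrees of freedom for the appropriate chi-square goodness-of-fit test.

8

There are k = 9 categories and no parameters were estimated from the data, so df = 9 − 1 = 8.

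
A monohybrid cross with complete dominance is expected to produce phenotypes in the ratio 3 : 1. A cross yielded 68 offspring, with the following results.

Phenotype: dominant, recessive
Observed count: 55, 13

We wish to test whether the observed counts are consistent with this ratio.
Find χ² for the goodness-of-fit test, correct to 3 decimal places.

1.255

Ratio total = 4. Expected counts: 68×3/4 = 51, 68×1/4 = 17.
χ² = (55−51)²/51 + (13−17)²/17
   = 0.3137 + 0.9412
Sum = 1.255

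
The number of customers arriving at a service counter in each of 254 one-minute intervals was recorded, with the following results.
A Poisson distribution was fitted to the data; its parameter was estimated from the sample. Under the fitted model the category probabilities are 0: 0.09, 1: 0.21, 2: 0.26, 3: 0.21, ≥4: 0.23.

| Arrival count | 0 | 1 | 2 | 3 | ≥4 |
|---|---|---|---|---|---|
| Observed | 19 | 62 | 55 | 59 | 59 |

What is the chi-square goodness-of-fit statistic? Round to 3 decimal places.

Expected counts E_i = n·p_i: 254×0.09 = 22.86, 254×0.21 = 53.34, 254×0.26 = 66.04, 254×0.21 = 53.34, 254×0.23 = 58.42.
cat         O        E   (O−E)²/E
0          19    22.86     0.6518
1          62    53.34     1.4060
2          55    66.04     1.8456
3          59    53.34     0.6006
≥4         59    58.42     0.0058
Sum = 4.510

4.510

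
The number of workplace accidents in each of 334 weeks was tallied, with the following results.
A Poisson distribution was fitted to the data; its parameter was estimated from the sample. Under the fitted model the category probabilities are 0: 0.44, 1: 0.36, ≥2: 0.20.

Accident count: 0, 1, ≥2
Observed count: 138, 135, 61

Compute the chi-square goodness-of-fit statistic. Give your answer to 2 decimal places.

2.86

Expected counts E_i = n·p_i: 334×0.44 = 146.96, 334×0.36 = 120.24, 334×0.20 = 66.8.
0: (138 − 146.96)²/146.96 = 80.2816/146.96 = 0.546
1: (135 − 120.24)²/120.24 = 217.8576/120.24 = 1.812
≥2: (61 − 66.8)²/66.8 = 33.64/66.8 = 0.504
Sum = 2.86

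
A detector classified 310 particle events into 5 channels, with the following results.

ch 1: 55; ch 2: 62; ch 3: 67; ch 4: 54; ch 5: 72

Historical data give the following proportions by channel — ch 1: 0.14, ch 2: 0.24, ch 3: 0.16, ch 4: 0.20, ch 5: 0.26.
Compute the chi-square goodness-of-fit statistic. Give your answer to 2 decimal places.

Expected counts E_i = n·p_i: 310×0.14 = 43.4, 310×0.24 = 74.4, 310×0.16 = 49.6, 310×0.20 = 62, 310×0.26 = 80.6.
χ² = (55−43.4)²/43.4 + (62−74.4)²/74.4 + (67−49.6)²/49.6 + (54−62)²/62 + (72−80.6)²/80.6
   = 3.100 + 2.067 + 6.104 + 1.032 + 0.918
Sum = 13.22

13.22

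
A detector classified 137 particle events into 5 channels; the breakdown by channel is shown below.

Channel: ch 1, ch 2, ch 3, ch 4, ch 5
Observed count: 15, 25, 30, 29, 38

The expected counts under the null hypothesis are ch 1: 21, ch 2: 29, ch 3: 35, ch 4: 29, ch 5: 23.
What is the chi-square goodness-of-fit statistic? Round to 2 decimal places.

χ² = (15−21)²/21 + (25−29)²/29 + (30−35)²/35 + (29−29)²/29 + (38−23)²/23
   = 1.714 + 0.552 + 0.714 + 0.000 + 9.783
Sum = 12.76

12.76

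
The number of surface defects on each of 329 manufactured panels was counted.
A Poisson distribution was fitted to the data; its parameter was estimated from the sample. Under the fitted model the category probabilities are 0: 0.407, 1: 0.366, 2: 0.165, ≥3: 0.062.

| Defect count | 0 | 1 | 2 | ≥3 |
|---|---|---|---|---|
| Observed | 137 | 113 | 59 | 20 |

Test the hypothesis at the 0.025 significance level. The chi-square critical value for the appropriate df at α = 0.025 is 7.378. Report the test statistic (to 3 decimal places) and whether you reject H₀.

0.945; do not reject

Expected counts E_i = n·p_i: 329×0.407 = 133.903, 329×0.366 = 120.414, 329×0.165 = 54.285, 329×0.062 = 20.398.
0: (137 − 133.903)²/133.903 = 9.591409/133.903 = 0.0716
1: (113 − 120.414)²/120.414 = 54.967396/120.414 = 0.4565
2: (59 − 54.285)²/54.285 = 22.231225/54.285 = 0.4095
≥3: (20 − 20.398)²/20.398 = 0.158404/20.398 = 0.0078
Sum = 0.945
df = 2. Since 0.945 < 7.378, we do not reject H₀.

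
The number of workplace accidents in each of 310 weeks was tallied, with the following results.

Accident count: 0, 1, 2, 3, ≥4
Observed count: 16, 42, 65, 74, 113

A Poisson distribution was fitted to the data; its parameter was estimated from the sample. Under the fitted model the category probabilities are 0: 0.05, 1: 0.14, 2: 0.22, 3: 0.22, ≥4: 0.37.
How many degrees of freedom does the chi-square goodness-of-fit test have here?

There are k = 5 categories and 1 parameter estimated from the data, so df = 5 − 1 − 1 = 3.

3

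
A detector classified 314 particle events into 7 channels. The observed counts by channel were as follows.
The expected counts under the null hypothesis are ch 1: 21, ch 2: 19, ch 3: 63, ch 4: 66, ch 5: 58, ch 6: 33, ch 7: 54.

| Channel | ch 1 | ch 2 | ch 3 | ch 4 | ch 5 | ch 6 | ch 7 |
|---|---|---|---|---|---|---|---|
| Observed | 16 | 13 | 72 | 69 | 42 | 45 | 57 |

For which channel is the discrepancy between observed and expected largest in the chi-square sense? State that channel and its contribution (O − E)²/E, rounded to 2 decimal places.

ch 1: (16 − 21)²/21 = 25/21 = 1.190
ch 2: (13 − 19)²/19 = 36/19 = 1.895
ch 3: (72 − 63)²/63 = 81/63 = 1.286
ch 4: (69 − 66)²/66 = 9/66 = 0.136
ch 5: (42 − 58)²/58 = 256/58 = 4.414
ch 6: (45 − 33)²/33 = 144/33 = 4.364
ch 7: (57 − 54)²/54 = 9/54 = 0.167
The largest term is for ch 5: 4.41.

ch 5, 4.41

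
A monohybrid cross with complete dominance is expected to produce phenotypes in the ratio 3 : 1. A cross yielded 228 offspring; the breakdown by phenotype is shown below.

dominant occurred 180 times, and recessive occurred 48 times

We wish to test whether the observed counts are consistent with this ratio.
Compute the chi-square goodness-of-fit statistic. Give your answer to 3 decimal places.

1.895

Ratio total = 4. Expected counts: 228×3/4 = 171, 228×1/4 = 57.
cat            O        E   (O−E)²/E
dominant     180      171     0.4737
recessive     48       57     1.4211
Sum = 1.895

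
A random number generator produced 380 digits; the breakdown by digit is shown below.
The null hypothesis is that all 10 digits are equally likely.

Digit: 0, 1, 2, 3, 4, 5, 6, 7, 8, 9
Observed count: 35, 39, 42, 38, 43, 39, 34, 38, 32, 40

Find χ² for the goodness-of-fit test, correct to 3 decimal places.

Under H₀ each category has probability 1/10, so each expected count is 380/10 = 38.
χ² = (35−38)²/38 + (39−38)²/38 + (42−38)²/38 + (38−38)²/38 + (43−38)²/38 + (39−38)²/38 + (34−38)²/38 + (38−38)²/38 + (32−38)²/38 + (40−38)²/38
   = 0.2368 + 0.0263 + 0.4211 + 0.0000 + 0.6579 + 0.0263 + 0.4211 + 0.0000 + 0.9474 + 0.1053
Sum = 2.842

2.842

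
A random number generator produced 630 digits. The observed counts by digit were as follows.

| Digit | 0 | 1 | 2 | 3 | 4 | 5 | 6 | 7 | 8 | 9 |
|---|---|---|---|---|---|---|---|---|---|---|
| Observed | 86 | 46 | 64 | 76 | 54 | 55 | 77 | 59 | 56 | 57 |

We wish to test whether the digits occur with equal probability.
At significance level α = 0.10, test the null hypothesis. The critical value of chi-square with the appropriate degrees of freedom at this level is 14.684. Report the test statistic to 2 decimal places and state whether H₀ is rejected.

22.70; reject

Expected count for each of the 10 categories: 630/10 = 63.
cat         O        E   (O−E)²/E
0          86       63      8.397
1          46       63      4.587
2          64       63      0.016
3          76       63      2.683
4          54       63      1.286
5          55       63      1.016
6          77       63      3.111
7          59       63      0.254
8          56       63      0.778
9          57       63      0.571
Sum = 22.70
df = 9. Since 22.70 > 14.684, we reject H₀.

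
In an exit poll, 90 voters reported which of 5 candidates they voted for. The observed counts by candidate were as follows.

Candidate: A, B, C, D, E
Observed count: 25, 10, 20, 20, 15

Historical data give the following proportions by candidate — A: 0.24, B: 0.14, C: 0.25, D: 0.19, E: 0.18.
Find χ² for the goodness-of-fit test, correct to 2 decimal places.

Expected counts E_i = n·p_i: 90×0.24 = 21.6, 90×0.14 = 12.6, 90×0.25 = 22.5, 90×0.19 = 17.1, 90×0.18 = 16.2.
cat         O        E   (O−E)²/E
A          25     21.6      0.535
B          10     12.6      0.537
C          20     22.5      0.278
D          20     17.1      0.492
E          15     16.2      0.089
Sum = 1.93

1.93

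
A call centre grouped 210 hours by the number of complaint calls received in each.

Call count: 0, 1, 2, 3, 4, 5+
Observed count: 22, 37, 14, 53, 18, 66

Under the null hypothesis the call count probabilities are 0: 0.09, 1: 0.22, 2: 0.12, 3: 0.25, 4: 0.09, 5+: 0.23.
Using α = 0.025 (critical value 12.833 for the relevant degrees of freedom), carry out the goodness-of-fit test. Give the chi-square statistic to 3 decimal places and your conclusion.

13.852; reject

Expected counts E_i = n·p_i: 210×0.09 = 18.9, 210×0.22 = 46.2, 210×0.12 = 25.2, 210×0.25 = 52.5, 210×0.09 = 18.9, 210×0.23 = 48.3.
0: (22 − 18.9)²/18.9 = 9.61/18.9 = 0.5085
1: (37 − 46.2)²/46.2 = 84.64/46.2 = 1.8320
2: (14 − 25.2)²/25.2 = 125.44/25.2 = 4.9778
3: (53 − 52.5)²/52.5 = 0.25/52.5 = 0.0048
4: (18 − 18.9)²/18.9 = 0.81/18.9 = 0.0429
5+: (66 − 48.3)²/48.3 = 313.29/48.3 = 6.4863
Sum = 13.852
df = 5. Since 13.852 > 12.833, we reject H₀.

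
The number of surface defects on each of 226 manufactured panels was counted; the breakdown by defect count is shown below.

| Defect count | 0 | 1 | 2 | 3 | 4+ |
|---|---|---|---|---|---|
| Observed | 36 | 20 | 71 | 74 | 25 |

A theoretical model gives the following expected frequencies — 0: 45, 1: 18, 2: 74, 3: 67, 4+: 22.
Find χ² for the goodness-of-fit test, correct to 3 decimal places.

χ² = (36−45)²/45 + (20−18)²/18 + (71−74)²/74 + (74−67)²/67 + (25−22)²/22
   = 1.8000 + 0.2222 + 0.1216 + 0.7313 + 0.4091
Sum = 3.284

3.284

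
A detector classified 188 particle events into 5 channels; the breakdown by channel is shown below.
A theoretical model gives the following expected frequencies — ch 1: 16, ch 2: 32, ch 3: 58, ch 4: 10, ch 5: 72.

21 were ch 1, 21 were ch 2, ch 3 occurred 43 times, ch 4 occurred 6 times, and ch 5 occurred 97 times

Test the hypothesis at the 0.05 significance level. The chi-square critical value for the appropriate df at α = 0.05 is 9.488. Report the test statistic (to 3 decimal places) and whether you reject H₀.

ch 1: (21 − 16)²/16 = 25/16 = 1.5625
ch 2: (21 − 32)²/32 = 121/32 = 3.7813
ch 3: (43 − 58)²/58 = 225/58 = 3.8793
ch 4: (6 − 10)²/10 = 16/10 = 1.6000
ch 5: (97 − 72)²/72 = 625/72 = 8.6806
Sum = 19.504
df = 4. Since 19.504 > 9.488, we reject H₀.

19.504; reject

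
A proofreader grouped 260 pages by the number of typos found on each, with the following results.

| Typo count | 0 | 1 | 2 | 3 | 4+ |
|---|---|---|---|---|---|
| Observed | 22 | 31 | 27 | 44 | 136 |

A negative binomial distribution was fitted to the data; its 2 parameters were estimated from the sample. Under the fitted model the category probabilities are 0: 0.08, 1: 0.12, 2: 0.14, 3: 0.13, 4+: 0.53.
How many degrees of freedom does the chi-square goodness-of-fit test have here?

There are k = 5 categories and 2 parameters estimated from the data, so df = 5 − 1 − 2 = 2.

2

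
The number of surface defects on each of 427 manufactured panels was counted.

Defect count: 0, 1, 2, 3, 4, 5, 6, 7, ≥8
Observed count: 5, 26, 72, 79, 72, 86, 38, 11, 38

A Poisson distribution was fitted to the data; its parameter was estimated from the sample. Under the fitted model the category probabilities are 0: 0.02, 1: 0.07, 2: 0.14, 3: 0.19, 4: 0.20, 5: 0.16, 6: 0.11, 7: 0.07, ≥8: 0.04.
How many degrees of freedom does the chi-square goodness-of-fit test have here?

There are k = 9 categories and 1 parameter estimated from the data, so df = 9 − 1 − 1 = 7.

7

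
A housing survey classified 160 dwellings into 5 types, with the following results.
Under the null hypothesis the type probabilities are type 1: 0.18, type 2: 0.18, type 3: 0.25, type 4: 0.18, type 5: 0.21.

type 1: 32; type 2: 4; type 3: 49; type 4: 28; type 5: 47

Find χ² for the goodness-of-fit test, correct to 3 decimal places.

29.102

Expected counts E_i = n·p_i: 160×0.18 = 28.8, 160×0.18 = 28.8, 160×0.25 = 40, 160×0.18 = 28.8, 160×0.21 = 33.6.
type 1: (32 − 28.8)²/28.8 = 10.24/28.8 = 0.3556
type 2: (4 − 28.8)²/28.8 = 615.04/28.8 = 21.3556
type 3: (49 − 40)²/40 = 81/40 = 2.0250
type 4: (28 − 28.8)²/28.8 = 0.64/28.8 = 0.0222
type 5: (47 − 33.6)²/33.6 = 179.56/33.6 = 5.3440
Sum = 29.102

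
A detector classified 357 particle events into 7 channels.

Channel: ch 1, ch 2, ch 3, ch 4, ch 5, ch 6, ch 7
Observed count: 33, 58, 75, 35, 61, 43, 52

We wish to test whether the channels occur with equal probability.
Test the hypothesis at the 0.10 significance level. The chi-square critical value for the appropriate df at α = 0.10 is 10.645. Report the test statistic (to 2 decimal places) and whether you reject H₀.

Under H₀ each category has probability 1/7, so each expected count is 357/7 = 51.
χ² = (33−51)²/51 + (58−51)²/51 + (75−51)²/51 + (35−51)²/51 + (61−51)²/51 + (43−51)²/51 + (52−51)²/51
   = 6.353 + 0.961 + 11.294 + 5.020 + 1.961 + 1.255 + 0.020
Sum = 26.86
df = 6. Since 26.86 > 10.645, we reject H₀.

26.86; reject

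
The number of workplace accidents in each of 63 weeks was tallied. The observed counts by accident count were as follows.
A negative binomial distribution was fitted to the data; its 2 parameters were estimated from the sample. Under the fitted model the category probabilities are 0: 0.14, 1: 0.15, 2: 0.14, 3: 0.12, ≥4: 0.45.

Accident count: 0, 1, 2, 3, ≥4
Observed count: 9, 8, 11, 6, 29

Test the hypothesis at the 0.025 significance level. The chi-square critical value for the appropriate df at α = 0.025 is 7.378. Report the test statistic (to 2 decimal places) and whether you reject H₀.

1.10; do not reject

Expected counts E_i = n·p_i: 63×0.14 = 8.82, 63×0.15 = 9.45, 63×0.14 = 8.82, 63×0.12 = 7.56, 63×0.45 = 28.35.
cat         O        E   (O−E)²/E
0           9     8.82      0.004
1           8     9.45      0.222
2          11     8.82      0.539
3           6     7.56      0.322
≥4         29    28.35      0.015
Sum = 1.10
df = 2. Since 1.10 < 7.378, we do not reject H₀.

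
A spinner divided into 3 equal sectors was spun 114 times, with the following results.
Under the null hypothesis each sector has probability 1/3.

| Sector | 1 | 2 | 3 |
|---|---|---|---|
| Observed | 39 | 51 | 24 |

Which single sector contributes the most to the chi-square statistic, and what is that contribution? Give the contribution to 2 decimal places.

3, 5.16

Under H₀ each category has probability 1/3, so each expected count is 114/3 = 38.
1: (39 − 38)²/38 = 1/38 = 0.026
2: (51 − 38)²/38 = 169/38 = 4.447
3: (24 − 38)²/38 = 196/38 = 5.158
The largest term is for 3: 5.16.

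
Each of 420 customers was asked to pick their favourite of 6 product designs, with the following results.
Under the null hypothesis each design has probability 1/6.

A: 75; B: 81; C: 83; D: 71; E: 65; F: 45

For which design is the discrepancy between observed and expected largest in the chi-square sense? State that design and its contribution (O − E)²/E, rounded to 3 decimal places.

Expected count for each of the 6 categories: 420/6 = 70.
cat         O        E   (O−E)²/E
A          75       70     0.3571
B          81       70     1.7286
C          83       70     2.4143
D          71       70     0.0143
E          65       70     0.3571
F          45       70     8.9286
The largest term is for F: 8.929.

F, 8.929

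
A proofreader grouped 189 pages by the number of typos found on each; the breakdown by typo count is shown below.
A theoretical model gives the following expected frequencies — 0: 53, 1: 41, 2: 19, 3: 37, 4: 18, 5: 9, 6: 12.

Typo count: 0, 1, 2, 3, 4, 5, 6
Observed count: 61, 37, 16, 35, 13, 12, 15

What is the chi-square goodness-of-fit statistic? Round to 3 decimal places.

5.318

cat         O        E   (O−E)²/E
0          61       53     1.2075
1          37       41     0.3902
2          16       19     0.4737
3          35       37     0.1081
4          13       18     1.3889
5          12        9     1.0000
6          15       12     0.7500
Sum = 5.318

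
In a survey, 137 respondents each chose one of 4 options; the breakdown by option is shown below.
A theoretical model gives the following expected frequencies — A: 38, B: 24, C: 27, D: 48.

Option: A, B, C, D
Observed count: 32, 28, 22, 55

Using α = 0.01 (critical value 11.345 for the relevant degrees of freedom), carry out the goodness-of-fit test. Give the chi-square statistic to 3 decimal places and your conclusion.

3.561; do not reject

A: (32 − 38)²/38 = 36/38 = 0.9474
B: (28 − 24)²/24 = 16/24 = 0.6667
C: (22 − 27)²/27 = 25/27 = 0.9259
D: (55 − 48)²/48 = 49/48 = 1.0208
Sum = 3.561
df = 3. Since 3.561 < 11.345, we do not reject H₀.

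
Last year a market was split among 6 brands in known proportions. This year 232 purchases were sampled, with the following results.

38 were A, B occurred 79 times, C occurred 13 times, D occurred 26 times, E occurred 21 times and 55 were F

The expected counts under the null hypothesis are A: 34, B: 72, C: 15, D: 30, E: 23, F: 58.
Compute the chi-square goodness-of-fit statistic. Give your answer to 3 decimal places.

cat         O        E   (O−E)²/E
A          38       34     0.4706
B          79       72     0.6806
C          13       15     0.2667
D          26       30     0.5333
E          21       23     0.1739
F          55       58     0.1552
Sum = 2.280

2.280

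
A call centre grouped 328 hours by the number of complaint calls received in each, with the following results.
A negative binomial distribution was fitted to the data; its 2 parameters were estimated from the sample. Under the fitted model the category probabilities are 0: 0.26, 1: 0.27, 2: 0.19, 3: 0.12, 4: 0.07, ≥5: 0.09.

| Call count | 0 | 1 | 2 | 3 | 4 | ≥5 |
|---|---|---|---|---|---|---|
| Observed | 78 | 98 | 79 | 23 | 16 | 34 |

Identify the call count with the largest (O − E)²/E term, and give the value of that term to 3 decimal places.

3, 6.800

Expected counts E_i = n·p_i: 328×0.26 = 85.28, 328×0.27 = 88.56, 328×0.19 = 62.32, 328×0.12 = 39.36, 328×0.07 = 22.96, 328×0.09 = 29.52.
0: (78 − 85.28)²/85.28 = 52.9984/85.28 = 0.6215
1: (98 − 88.56)²/88.56 = 89.1136/88.56 = 1.0063
2: (79 − 62.32)²/62.32 = 278.2224/62.32 = 4.4644
3: (23 − 39.36)²/39.36 = 267.6496/39.36 = 6.8000
4: (16 − 22.96)²/22.96 = 48.4416/22.96 = 2.1098
≥5: (34 − 29.52)²/29.52 = 20.0704/29.52 = 0.6799
The largest term is for 3: 6.800.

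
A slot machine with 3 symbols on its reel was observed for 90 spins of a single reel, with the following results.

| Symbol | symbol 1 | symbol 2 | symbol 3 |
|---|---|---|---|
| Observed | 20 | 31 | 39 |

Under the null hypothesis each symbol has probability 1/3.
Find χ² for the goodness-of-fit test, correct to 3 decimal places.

6.067

Expected count for each of the 3 categories: 90/3 = 30.
cat           O        E   (O−E)²/E
symbol 1     20       30     3.3333
symbol 2     31       30     0.0333
symbol 3     39       30     2.7000
Sum = 6.067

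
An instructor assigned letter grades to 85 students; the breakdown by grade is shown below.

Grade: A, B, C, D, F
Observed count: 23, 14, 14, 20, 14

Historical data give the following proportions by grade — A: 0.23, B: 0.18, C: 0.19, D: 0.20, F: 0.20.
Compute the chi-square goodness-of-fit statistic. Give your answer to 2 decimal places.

Expected counts E_i = n·p_i: 85×0.23 = 19.55, 85×0.18 = 15.3, 85×0.19 = 16.15, 85×0.20 = 17, 85×0.20 = 17.
cat         O        E   (O−E)²/E
A          23    19.55      0.609
B          14     15.3      0.110
C          14    16.15      0.286
D          20       17      0.529
F          14       17      0.529
Sum = 2.06

2.06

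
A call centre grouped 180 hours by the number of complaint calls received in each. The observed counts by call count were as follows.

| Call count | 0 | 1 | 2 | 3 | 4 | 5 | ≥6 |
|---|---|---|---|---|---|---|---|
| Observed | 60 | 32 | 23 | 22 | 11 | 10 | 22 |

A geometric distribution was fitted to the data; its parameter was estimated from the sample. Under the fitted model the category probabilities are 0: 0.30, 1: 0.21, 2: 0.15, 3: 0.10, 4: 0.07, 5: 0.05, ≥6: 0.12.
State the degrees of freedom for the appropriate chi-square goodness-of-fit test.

There are k = 7 categories and 1 parameter estimated from the data, so df = 7 − 1 − 1 = 5.

5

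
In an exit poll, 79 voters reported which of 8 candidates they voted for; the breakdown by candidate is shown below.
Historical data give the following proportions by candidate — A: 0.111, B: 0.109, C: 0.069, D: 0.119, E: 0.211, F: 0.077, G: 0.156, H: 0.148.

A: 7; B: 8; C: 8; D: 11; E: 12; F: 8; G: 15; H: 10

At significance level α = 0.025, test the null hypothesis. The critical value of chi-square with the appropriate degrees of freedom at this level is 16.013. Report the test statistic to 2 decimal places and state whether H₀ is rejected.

4.60; do not reject

Expected counts E_i = n·p_i: 79×0.111 = 8.769, 79×0.109 = 8.611, 79×0.069 = 5.451, 79×0.119 = 9.401, 79×0.211 = 16.669, 79×0.077 = 6.083, 79×0.156 = 12.324, 79×0.148 = 11.692.
χ² = (7−8.769)²/8.769 + (8−8.611)²/8.611 + (8−5.451)²/5.451 + (11−9.401)²/9.401 + (12−16.669)²/16.669 + (8−6.083)²/6.083 + (15−12.324)²/12.324 + (10−11.692)²/11.692
   = 0.357 + 0.043 + 1.192 + 0.272 + 1.308 + 0.604 + 0.581 + 0.245
Sum = 4.60
df = 7. Since 4.60 < 16.013, we do not reject H₀.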